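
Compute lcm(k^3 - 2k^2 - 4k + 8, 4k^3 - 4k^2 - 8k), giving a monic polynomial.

Euclidean algorithm in ℚ[k]:
  k^3 - 2k^2 - 4k + 8 = (1/4)(4k^3 - 4k^2 - 8k) + (-k^2 - 2k + 8)
  4k^3 - 4k^2 - 8k = (-4k + 12)(-k^2 - 2k + 8) + (48k - 96)
  -k^2 - 2k + 8 = (-(1/48)k - 1/12)(48k - 96) + (0)
Last nonzero remainder: 48k - 96. Dividing through by 48 gives the monic gcd k - 2.
Then lcm(f, g) = f·g / gcd(f, g); expanding and making the result monic gives the answer.

k^5 - k^4 - 6k^3 + 4k^2 + 8k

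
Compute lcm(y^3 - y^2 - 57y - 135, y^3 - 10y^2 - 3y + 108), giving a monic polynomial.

Euclidean algorithm in ℚ[y]:
  y^3 - y^2 - 57y - 135 = (y^3 - 10y^2 - 3y + 108) + (9y^2 - 54y - 243)
  y^3 - 10y^2 - 3y + 108 = ((1/9)y - 4/9)(9y^2 - 54y - 243) + (0)
Last nonzero remainder: 9y^2 - 54y - 243. Dividing through by 9 gives the monic gcd y^2 - 6y - 27.
Then lcm(f, g) = f·g / gcd(f, g); expanding and making the result monic gives the answer.

y^4 - 5y^3 - 53y^2 + 93y + 540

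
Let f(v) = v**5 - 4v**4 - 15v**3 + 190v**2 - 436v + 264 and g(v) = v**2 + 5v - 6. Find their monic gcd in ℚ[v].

v**2 + 5v - 6

By polynomial division,
  v**5 - 4v**4 - 15v**3 + 190v**2 - 436v + 264 = (v**3 - 9v**2 + 36v - 44)(v**2 + 5v - 6) + (0)
The last nonzero remainder v**2 + 5v - 6 is already monic.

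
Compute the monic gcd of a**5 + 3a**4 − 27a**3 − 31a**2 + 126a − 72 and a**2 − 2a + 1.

Repeated division with remainder:
  a**5 + 3a**4 − 27a**3 − 31a**2 + 126a − 72 = (a**3 + 5a**2 − 18a − 72)(a**2 − 2a + 1) + (0)
The last nonzero remainder a**2 − 2a + 1 is already monic.

a**2 − 2a + 1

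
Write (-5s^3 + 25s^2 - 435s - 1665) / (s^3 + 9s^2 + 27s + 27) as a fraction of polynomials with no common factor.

(-5s^2 + 40s - 555)/(s^2 + 6s + 9)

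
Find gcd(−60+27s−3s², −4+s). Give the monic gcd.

Apply the Euclidean algorithm:
  −3s²+27s−60 = (−3s+15)(s−4) + (0)
The last nonzero remainder s−4 is already monic.

−4+s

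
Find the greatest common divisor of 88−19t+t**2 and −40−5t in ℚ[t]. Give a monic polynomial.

1

Repeated division with remainder:
  t**2−19t+88 = (−(1/5)t+27/5)(−5t−40) + (304)
  −5t−40 = (−(5/304)t−5/38)(304) + (0)
The last nonzero remainder is the constant 304, so the polynomials are coprime and gcd = 1.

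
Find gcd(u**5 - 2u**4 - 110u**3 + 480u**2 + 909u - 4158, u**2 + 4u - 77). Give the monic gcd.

u**2 + 4u - 77

Apply the Euclidean algorithm:
  u**5 - 2u**4 - 110u**3 + 480u**2 + 909u - 4158 = (u**3 - 6u**2 - 9u + 54)(u**2 + 4u - 77) + (0)
The last nonzero remainder u**2 + 4u - 77 is already monic.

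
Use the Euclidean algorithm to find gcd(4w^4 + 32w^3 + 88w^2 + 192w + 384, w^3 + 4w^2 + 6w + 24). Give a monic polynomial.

Euclidean algorithm in ℚ[w]:
  4w^4 + 32w^3 + 88w^2 + 192w + 384 = (4w + 16)(w^3 + 4w^2 + 6w + 24) + (0)
The last nonzero remainder w^3 + 4w^2 + 6w + 24 is already monic.

w^3 + 4w^2 + 6w + 24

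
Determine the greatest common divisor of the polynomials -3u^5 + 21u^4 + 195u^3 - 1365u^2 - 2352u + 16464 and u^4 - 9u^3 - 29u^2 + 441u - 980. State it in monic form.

u^3 - 4u^2 - 49u + 196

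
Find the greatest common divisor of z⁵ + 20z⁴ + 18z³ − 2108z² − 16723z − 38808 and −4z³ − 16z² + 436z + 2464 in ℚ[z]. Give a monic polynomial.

z³ + 4z² − 109z − 616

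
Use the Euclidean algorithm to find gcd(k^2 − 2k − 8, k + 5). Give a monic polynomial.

1

Apply the Euclidean algorithm:
  k^2 − 2k − 8 = (k − 7)(k + 5) + (27)
  k + 5 = ((1/27)k + 5/27)(27) + (0)
The last nonzero remainder is the constant 27, so the polynomials are coprime and gcd = 1.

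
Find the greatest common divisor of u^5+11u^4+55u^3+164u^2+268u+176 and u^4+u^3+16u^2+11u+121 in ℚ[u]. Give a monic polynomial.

u^2+3u+11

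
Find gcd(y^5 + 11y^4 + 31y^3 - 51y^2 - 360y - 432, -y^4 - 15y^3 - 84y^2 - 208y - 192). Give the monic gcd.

By polynomial division,
  y^5 + 11y^4 + 31y^3 - 51y^2 - 360y - 432 = (-y + 4)(-y^4 - 15y^3 - 84y^2 - 208y - 192) + (7y^3 + 77y^2 + 280y + 336)
  -y^4 - 15y^3 - 84y^2 - 208y - 192 = (-(1/7)y - 4/7)(7y^3 + 77y^2 + 280y + 336) + (0)
Last nonzero remainder: 7y^3 + 77y^2 + 280y + 336. Dividing through by 7 gives the monic gcd y^3 + 11y^2 + 40y + 48.

y^3 + 11y^2 + 40y + 48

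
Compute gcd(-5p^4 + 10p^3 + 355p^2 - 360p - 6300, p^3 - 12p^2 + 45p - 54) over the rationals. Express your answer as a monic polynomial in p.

Repeated division with remainder:
  -5p^4 + 10p^3 + 355p^2 - 360p - 6300 = (-5p - 50)(p^3 - 12p^2 + 45p - 54) + (-20p^2 + 1620p - 9000)
  p^3 - 12p^2 + 45p - 54 = (-(1/20)p - 69/20)(-20p^2 + 1620p - 9000) + (5184p - 31104)
  -20p^2 + 1620p - 9000 = (-(5/1296)p + 125/432)(5184p - 31104) + (0)
Last nonzero remainder: 5184p - 31104. Dividing through by 5184 gives the monic gcd p - 6.

p - 6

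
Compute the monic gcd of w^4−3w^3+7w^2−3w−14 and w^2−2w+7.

w^2−2w+7

By polynomial division,
  w^4−3w^3+7w^2−3w−14 = (w^2−w−2)(w^2−2w+7) + (0)
The last nonzero remainder w^2−2w+7 is already monic.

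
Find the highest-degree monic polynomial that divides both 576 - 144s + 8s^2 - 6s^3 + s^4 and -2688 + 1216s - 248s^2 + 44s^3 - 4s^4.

24 - 10s + s^2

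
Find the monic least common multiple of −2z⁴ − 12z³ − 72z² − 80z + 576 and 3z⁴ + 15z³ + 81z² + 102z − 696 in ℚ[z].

z⁶ + 9z⁵ + 83z⁴ + 322z³ + 876z² + 296z − 8352

Euclidean algorithm in ℚ[z]:
  −2z⁴ − 12z³ − 72z² − 80z + 576 = (−2/3)(3z⁴ + 15z³ + 81z² + 102z − 696) + (−2z³ − 18z² − 12z + 112)
  3z⁴ + 15z³ + 81z² + 102z − 696 = (−(3/2)z + 6)(−2z³ − 18z² − 12z + 112) + (171z² + 342z − 1368)
  −2z³ − 18z² − 12z + 112 = (−(2/171)z − 14/171)(171z² + 342z − 1368) + (0)
Last nonzero remainder: 171z² + 342z − 1368. Dividing through by 171 gives the monic gcd z² + 2z − 8.
Then lcm(f, g) = f·g / gcd(f, g); expanding and making the result monic gives the answer.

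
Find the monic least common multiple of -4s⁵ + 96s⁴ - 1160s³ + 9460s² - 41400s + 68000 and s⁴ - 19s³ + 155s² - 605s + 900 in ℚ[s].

s⁷ - 34s⁶ + 575s⁵ - 6345s⁴ + 47050s³ - 226925s² + 635750s - 765000

Euclidean algorithm in ℚ[s]:
  -4s⁵ + 96s⁴ - 1160s³ + 9460s² - 41400s + 68000 = (-4s + 20)(s⁴ - 19s³ + 155s² - 605s + 900) + (-160s³ + 3940s² - 25700s + 50000)
  s⁴ - 19s³ + 155s² - 605s + 900 = (-(1/160)s - 9/256)(-160s³ + 3940s² - 25700s + 50000) + ((8505/64)s² - (76545/64)s + 42525/16)
  -160s³ + 3940s² - 25700s + 50000 = (-(2048/1701)s + 32000/1701)((8505/64)s² - (76545/64)s + 42525/16) + (0)
Last nonzero remainder: (8505/64)s² - (76545/64)s + 42525/16. Dividing through by 8505/64 gives the monic gcd s² - 9s + 20.
Then lcm(f, g) = f·g / gcd(f, g); expanding and making the result monic gives the answer.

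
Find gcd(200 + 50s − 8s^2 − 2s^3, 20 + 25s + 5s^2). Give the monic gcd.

Euclidean algorithm in ℚ[s]:
  −2s^3 − 8s^2 + 50s + 200 = (−(2/5)s + 2/5)(5s^2 + 25s + 20) + (48s + 192)
  5s^2 + 25s + 20 = ((5/48)s + 5/48)(48s + 192) + (0)
Last nonzero remainder: 48s + 192. Dividing through by 48 gives the monic gcd s + 4.

4 + s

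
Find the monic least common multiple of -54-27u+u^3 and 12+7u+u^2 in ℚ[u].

-216-162u-27u^2+4u^3+u^4

Repeated division with remainder:
  u^3-27u-54 = (u-7)(u^2+7u+12) + (10u+30)
  u^2+7u+12 = ((1/10)u+2/5)(10u+30) + (0)
Last nonzero remainder: 10u+30. Dividing through by 10 gives the monic gcd u+3.
Then lcm(f, g) = f·g / gcd(f, g); expanding and making the result monic gives the answer.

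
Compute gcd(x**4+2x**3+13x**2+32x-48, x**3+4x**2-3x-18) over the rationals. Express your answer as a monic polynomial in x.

x+3

Euclidean algorithm in ℚ[x]:
  x**4+2x**3+13x**2+32x-48 = (x-2)(x**3+4x**2-3x-18) + (24x**2+44x-84)
  x**3+4x**2-3x-18 = ((1/24)x+13/144)(24x**2+44x-84) + (-(125/36)x-125/12)
  24x**2+44x-84 = (-(864/125)x+1008/125)(-(125/36)x-125/12) + (0)
Last nonzero remainder: -(125/36)x-125/12. Dividing through by -125/36 gives the monic gcd x+3.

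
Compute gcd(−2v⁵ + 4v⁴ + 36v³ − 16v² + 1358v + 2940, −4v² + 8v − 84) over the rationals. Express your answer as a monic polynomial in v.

v² − 2v + 21

Repeated division with remainder:
  −2v⁵ + 4v⁴ + 36v³ − 16v² + 1358v + 2940 = ((1/2)v³ − (39/2)v − 35)(−4v² + 8v − 84) + (0)
Last nonzero remainder: −4v² + 8v − 84. Dividing through by −4 gives the monic gcd v² − 2v + 21.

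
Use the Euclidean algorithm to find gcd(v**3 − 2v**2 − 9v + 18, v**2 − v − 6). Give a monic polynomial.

v − 3

Euclidean algorithm in ℚ[v]:
  v**3 − 2v**2 − 9v + 18 = (v − 1)(v**2 − v − 6) + (−4v + 12)
  v**2 − v − 6 = (−(1/4)v − 1/2)(−4v + 12) + (0)
Last nonzero remainder: −4v + 12. Dividing through by −4 gives the monic gcd v − 3.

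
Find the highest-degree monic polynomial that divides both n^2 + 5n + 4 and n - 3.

1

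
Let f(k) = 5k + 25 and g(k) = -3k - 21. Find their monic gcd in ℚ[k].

1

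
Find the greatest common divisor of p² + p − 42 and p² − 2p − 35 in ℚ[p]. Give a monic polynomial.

1

Apply the Euclidean algorithm:
  p² + p − 42 = (p² − 2p − 35) + (3p − 7)
  p² − 2p − 35 = ((1/3)p + 1/9)(3p − 7) + (−308/9)
  3p − 7 = (−(27/308)p + 9/44)(−308/9) + (0)
The last nonzero remainder is the constant −308/9, so the polynomials are coprime and gcd = 1.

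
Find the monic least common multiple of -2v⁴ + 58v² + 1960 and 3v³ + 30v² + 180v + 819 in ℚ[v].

v⁶ + 3v⁵ + 10v⁴ - 87v³ - 2111v² - 2940v - 38220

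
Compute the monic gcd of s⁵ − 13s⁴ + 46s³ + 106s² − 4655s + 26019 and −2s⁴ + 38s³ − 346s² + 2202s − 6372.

s³ − 13s² + 95s − 531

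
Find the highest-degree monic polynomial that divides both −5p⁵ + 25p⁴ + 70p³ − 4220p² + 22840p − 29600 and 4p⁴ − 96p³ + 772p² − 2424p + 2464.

Euclidean algorithm in ℚ[p]:
  −5p⁵ + 25p⁴ + 70p³ − 4220p² + 22840p − 29600 = (−(5/4)p − 95/4)(4p⁴ − 96p³ + 772p² − 2424p + 2464) + (−1245p³ + 11085p² − 31650p + 28920)
  4p⁴ − 96p³ + 772p² − 2424p + 2464 = (−(4/1245)p + 5012/103335)(−1245p³ + 11085p² − 31650p + 28920) + ((913920/6889)p² − (5483520/6889)p + 7311360/6889)
  −1245p³ + 11085p² − 31650p + 28920 = (−(571787/60928)p + 1660249/60928)((913920/6889)p² − (5483520/6889)p + 7311360/6889) + (0)
Last nonzero remainder: (913920/6889)p² − (5483520/6889)p + 7311360/6889. Dividing through by 913920/6889 gives the monic gcd p² − 6p + 8.

p² − 6p + 8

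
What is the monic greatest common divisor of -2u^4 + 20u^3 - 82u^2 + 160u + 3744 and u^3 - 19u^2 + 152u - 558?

Repeated division with remainder:
  -2u^4 + 20u^3 - 82u^2 + 160u + 3744 = (-2u - 18)(u^3 - 19u^2 + 152u - 558) + (-120u^2 + 1780u - 6300)
  u^3 - 19u^2 + 152u - 558 = (-(1/120)u + 5/144)(-120u^2 + 1780u - 6300) + ((1357/36)u - 1357/4)
  -120u^2 + 1780u - 6300 = (-(4320/1357)u + 25200/1357)((1357/36)u - 1357/4) + (0)
Last nonzero remainder: (1357/36)u - 1357/4. Dividing through by 1357/36 gives the monic gcd u - 9.

u - 9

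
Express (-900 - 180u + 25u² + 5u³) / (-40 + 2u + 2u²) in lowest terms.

(-180 + 5u²)/(-8 + 2u)

Repeated division with remainder:
  5u³ + 25u² - 180u - 900 = ((5/2)u + 10)(2u² + 2u - 40) + (-100u - 500)
  2u² + 2u - 40 = (-(1/50)u + 2/25)(-100u - 500) + (0)
Last nonzero remainder: -100u - 500. Dividing through by -100 gives the monic gcd u + 5.
Cancel u + 5 from numerator and denominator to get the reduced form.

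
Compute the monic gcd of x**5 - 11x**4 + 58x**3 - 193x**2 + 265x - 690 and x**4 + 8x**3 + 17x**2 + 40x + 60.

x**2 + 5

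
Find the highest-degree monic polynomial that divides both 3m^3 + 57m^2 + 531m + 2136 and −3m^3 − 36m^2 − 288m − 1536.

Euclidean algorithm in ℚ[m]:
  3m^3 + 57m^2 + 531m + 2136 = (−1)(−3m^3 − 36m^2 − 288m − 1536) + (21m^2 + 243m + 600)
  −3m^3 − 36m^2 − 288m − 1536 = (−(1/7)m − 3/49)(21m^2 + 243m + 600) + (−(9183/49)m − 73464/49)
  21m^2 + 243m + 600 = (−(343/3061)m − 1225/3061)(−(9183/49)m − 73464/49) + (0)
Last nonzero remainder: −(9183/49)m − 73464/49. Dividing through by −9183/49 gives the monic gcd m + 8.

m + 8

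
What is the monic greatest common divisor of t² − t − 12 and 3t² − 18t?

1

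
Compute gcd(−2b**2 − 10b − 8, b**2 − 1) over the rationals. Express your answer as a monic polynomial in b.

b + 1

Euclidean algorithm in ℚ[b]:
  −2b**2 − 10b − 8 = (−2)(b**2 − 1) + (−10b − 10)
  b**2 − 1 = (−(1/10)b + 1/10)(−10b − 10) + (0)
Last nonzero remainder: −10b − 10. Dividing through by −10 gives the monic gcd b + 1.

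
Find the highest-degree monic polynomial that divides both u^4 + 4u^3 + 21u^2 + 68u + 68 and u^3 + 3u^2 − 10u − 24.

u + 2

Euclidean algorithm in ℚ[u]:
  u^4 + 4u^3 + 21u^2 + 68u + 68 = (u + 1)(u^3 + 3u^2 − 10u − 24) + (28u^2 + 102u + 92)
  u^3 + 3u^2 − 10u − 24 = ((1/28)u − 9/392)(28u^2 + 102u + 92) + (−(2145/196)u − 2145/98)
  28u^2 + 102u + 92 = (−(5488/2145)u − 9016/2145)(−(2145/196)u − 2145/98) + (0)
Last nonzero remainder: −(2145/196)u − 2145/98. Dividing through by −2145/196 gives the monic gcd u + 2.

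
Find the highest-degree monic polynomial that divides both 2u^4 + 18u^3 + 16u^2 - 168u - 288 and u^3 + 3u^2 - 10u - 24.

u^3 + 3u^2 - 10u - 24

By polynomial division,
  2u^4 + 18u^3 + 16u^2 - 168u - 288 = (2u + 12)(u^3 + 3u^2 - 10u - 24) + (0)
The last nonzero remainder u^3 + 3u^2 - 10u - 24 is already monic.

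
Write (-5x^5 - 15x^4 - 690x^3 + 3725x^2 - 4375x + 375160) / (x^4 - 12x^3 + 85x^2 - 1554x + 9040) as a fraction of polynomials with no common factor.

(-5x^2 - 25x - 415)/(x - 10)

Repeated division with remainder:
  -5x^5 - 15x^4 - 690x^3 + 3725x^2 - 4375x + 375160 = (-5x - 75)(x^4 - 12x^3 + 85x^2 - 1554x + 9040) + (-1165x^3 + 2330x^2 - 75725x + 1053160)
  x^4 - 12x^3 + 85x^2 - 1554x + 9040 = (-(1/1165)x + 2/233)(-1165x^3 + 2330x^2 - 75725x + 1053160) + (0)
Last nonzero remainder: -1165x^3 + 2330x^2 - 75725x + 1053160. Dividing through by -1165 gives the monic gcd x^3 - 2x^2 + 65x - 904.
Cancel x^3 - 2x^2 + 65x - 904 from numerator and denominator to get the reduced form.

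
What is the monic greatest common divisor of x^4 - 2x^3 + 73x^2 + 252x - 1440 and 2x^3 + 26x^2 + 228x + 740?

Euclidean algorithm in ℚ[x]:
  x^4 - 2x^3 + 73x^2 + 252x - 1440 = ((1/2)x - 15/2)(2x^3 + 26x^2 + 228x + 740) + (154x^2 + 1592x + 4110)
  2x^3 + 26x^2 + 228x + 740 = ((1/77)x + 205/5929)(154x^2 + 1592x + 4110) + ((708982/5929)x + 3544910/5929)
  154x^2 + 1592x + 4110 = ((456533/354491)x + 2436819/354491)((708982/5929)x + 3544910/5929) + (0)
Last nonzero remainder: (708982/5929)x + 3544910/5929. Dividing through by 708982/5929 gives the monic gcd x + 5.

x + 5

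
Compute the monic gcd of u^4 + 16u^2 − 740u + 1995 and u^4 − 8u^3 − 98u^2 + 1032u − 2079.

Apply the Euclidean algorithm:
  u^4 + 16u^2 − 740u + 1995 = (u^4 − 8u^3 − 98u^2 + 1032u − 2079) + (8u^3 + 114u^2 − 1772u + 4074)
  u^4 − 8u^3 − 98u^2 + 1032u − 2079 = ((1/8)u − 89/32)(8u^3 + 114u^2 − 1772u + 4074) + ((7049/16)u^2 − (35245/8)u + 148029/16)
  8u^3 + 114u^2 − 1772u + 4074 = ((128/7049)u + 3104/7049)((7049/16)u^2 − (35245/8)u + 148029/16) + (0)
Last nonzero remainder: (7049/16)u^2 − (35245/8)u + 148029/16. Dividing through by 7049/16 gives the monic gcd u^2 − 10u + 21.

u^2 − 10u + 21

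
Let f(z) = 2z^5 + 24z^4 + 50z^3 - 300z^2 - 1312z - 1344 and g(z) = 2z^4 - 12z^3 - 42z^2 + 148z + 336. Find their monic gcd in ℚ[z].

z^3 + z^2 - 14z - 24

Apply the Euclidean algorithm:
  2z^5 + 24z^4 + 50z^3 - 300z^2 - 1312z - 1344 = (z + 18)(2z^4 - 12z^3 - 42z^2 + 148z + 336) + (308z^3 + 308z^2 - 4312z - 7392)
  2z^4 - 12z^3 - 42z^2 + 148z + 336 = ((1/154)z - 1/22)(308z^3 + 308z^2 - 4312z - 7392) + (0)
Last nonzero remainder: 308z^3 + 308z^2 - 4312z - 7392. Dividing through by 308 gives the monic gcd z^3 + z^2 - 14z - 24.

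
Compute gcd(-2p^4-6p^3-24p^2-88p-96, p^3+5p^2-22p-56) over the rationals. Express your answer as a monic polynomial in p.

p+2

By polynomial division,
  -2p^4-6p^3-24p^2-88p-96 = (-2p+4)(p^3+5p^2-22p-56) + (-88p^2-112p+128)
  p^3+5p^2-22p-56 = (-(1/88)p-41/968)(-88p^2-112p+128) + (-(3060/121)p-6120/121)
  -88p^2-112p+128 = ((2662/765)p-1936/765)(-(3060/121)p-6120/121) + (0)
Last nonzero remainder: -(3060/121)p-6120/121. Dividing through by -3060/121 gives the monic gcd p+2.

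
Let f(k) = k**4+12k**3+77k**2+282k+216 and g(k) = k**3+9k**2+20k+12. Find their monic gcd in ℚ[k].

k**2+7k+6

By polynomial division,
  k**4+12k**3+77k**2+282k+216 = (k+3)(k**3+9k**2+20k+12) + (30k**2+210k+180)
  k**3+9k**2+20k+12 = ((1/30)k+1/15)(30k**2+210k+180) + (0)
Last nonzero remainder: 30k**2+210k+180. Dividing through by 30 gives the monic gcd k**2+7k+6.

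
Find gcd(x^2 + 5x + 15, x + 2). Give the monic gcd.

1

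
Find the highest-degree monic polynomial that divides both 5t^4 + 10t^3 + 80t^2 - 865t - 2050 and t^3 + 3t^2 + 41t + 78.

t + 2

By polynomial division,
  5t^4 + 10t^3 + 80t^2 - 865t - 2050 = (5t - 5)(t^3 + 3t^2 + 41t + 78) + (-110t^2 - 1050t - 1660)
  t^3 + 3t^2 + 41t + 78 = (-(1/110)t + 36/605)(-110t^2 - 1050t - 1660) + ((10695/121)t + 21390/121)
  -110t^2 - 1050t - 1660 = (-(2662/2139)t - 20086/2139)((10695/121)t + 21390/121) + (0)
Last nonzero remainder: (10695/121)t + 21390/121. Dividing through by 10695/121 gives the monic gcd t + 2.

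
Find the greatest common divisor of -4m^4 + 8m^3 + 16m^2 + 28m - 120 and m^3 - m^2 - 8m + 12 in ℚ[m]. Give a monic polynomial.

m - 2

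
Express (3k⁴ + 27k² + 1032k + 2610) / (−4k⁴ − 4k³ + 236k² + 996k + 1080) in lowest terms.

(−3k² + 24k − 174)/(4k² − 28k − 72)

Apply the Euclidean algorithm:
  3k⁴ + 27k² + 1032k + 2610 = (−3/4)(−4k⁴ − 4k³ + 236k² + 996k + 1080) + (−3k³ + 204k² + 1779k + 3420)
  −4k⁴ − 4k³ + 236k² + 996k + 1080 = ((4/3)k + 92)(−3k³ + 204k² + 1779k + 3420) + (−20904k² − 167232k − 313560)
  −3k³ + 204k² + 1779k + 3420 = ((1/6968)k − 19/1742)(−20904k² − 167232k − 313560) + (0)
Last nonzero remainder: −20904k² − 167232k − 313560. Dividing through by −20904 gives the monic gcd k² + 8k + 15.
Cancel k² + 8k + 15 from numerator and denominator to get the reduced form.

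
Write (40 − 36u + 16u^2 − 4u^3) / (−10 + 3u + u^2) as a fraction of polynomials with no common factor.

(−20 + 8u − 4u^2)/(5 + u)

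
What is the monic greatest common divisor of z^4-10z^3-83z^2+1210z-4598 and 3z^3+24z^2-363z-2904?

Repeated division with remainder:
  z^4-10z^3-83z^2+1210z-4598 = ((1/3)z-6)(3z^3+24z^2-363z-2904) + (182z^2-22022)
  3z^3+24z^2-363z-2904 = ((3/182)z+12/91)(182z^2-22022) + (0)
Last nonzero remainder: 182z^2-22022. Dividing through by 182 gives the monic gcd z^2-121.

z^2-121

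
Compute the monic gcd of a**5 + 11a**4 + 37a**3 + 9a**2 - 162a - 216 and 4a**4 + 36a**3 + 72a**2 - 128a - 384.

a**3 + 5a**2 - 2a - 24

Repeated division with remainder:
  a**5 + 11a**4 + 37a**3 + 9a**2 - 162a - 216 = ((1/4)a + 1/2)(4a**4 + 36a**3 + 72a**2 - 128a - 384) + (a**3 + 5a**2 - 2a - 24)
  4a**4 + 36a**3 + 72a**2 - 128a - 384 = (4a + 16)(a**3 + 5a**2 - 2a - 24) + (0)
The last nonzero remainder a**3 + 5a**2 - 2a - 24 is already monic.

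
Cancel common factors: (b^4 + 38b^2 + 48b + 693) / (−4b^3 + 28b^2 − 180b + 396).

(−b^2 − 4b − 21)/(4b − 12)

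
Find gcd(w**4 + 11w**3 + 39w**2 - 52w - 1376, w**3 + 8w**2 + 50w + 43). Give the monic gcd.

w**2 + 7w + 43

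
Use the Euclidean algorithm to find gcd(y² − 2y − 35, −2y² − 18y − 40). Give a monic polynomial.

y + 5

Repeated division with remainder:
  y² − 2y − 35 = (−1/2)(−2y² − 18y − 40) + (−11y − 55)
  −2y² − 18y − 40 = ((2/11)y + 8/11)(−11y − 55) + (0)
Last nonzero remainder: −11y − 55. Dividing through by −11 gives the monic gcd y + 5.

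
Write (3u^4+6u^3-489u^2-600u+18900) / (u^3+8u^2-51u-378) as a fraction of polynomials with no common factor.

(3u^2-300)/(u+6)

By polynomial division,
  3u^4+6u^3-489u^2-600u+18900 = (3u-18)(u^3+8u^2-51u-378) + (-192u^2-384u+12096)
  u^3+8u^2-51u-378 = (-(1/192)u-1/32)(-192u^2-384u+12096) + (0)
Last nonzero remainder: -192u^2-384u+12096. Dividing through by -192 gives the monic gcd u^2+2u-63.
Cancel u^2+2u-63 from numerator and denominator to get the reduced form.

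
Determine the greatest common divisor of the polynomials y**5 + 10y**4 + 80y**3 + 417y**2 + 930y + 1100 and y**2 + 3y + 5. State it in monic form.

Euclidean algorithm in ℚ[y]:
  y**5 + 10y**4 + 80y**3 + 417y**2 + 930y + 1100 = (y**3 + 7y**2 + 54y + 220)(y**2 + 3y + 5) + (0)
The last nonzero remainder y**2 + 3y + 5 is already monic.

y**2 + 3y + 5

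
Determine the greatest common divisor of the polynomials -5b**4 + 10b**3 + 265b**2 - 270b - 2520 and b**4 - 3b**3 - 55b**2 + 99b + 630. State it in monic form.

b**3 + 2b**2 - 45b - 126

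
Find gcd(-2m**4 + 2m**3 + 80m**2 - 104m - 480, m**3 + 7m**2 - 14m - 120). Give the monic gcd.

Euclidean algorithm in ℚ[m]:
  -2m**4 + 2m**3 + 80m**2 - 104m - 480 = (-2m + 16)(m**3 + 7m**2 - 14m - 120) + (-60m**2 - 120m + 1440)
  m**3 + 7m**2 - 14m - 120 = (-(1/60)m - 1/12)(-60m**2 - 120m + 1440) + (0)
Last nonzero remainder: -60m**2 - 120m + 1440. Dividing through by -60 gives the monic gcd m**2 + 2m - 24.

m**2 + 2m - 24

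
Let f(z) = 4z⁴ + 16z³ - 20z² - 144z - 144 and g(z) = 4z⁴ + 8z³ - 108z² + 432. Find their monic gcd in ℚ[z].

z² - z - 6

By polynomial division,
  4z⁴ + 16z³ - 20z² - 144z - 144 = (4z⁴ + 8z³ - 108z² + 432) + (8z³ + 88z² - 144z - 576)
  4z⁴ + 8z³ - 108z² + 432 = ((1/2)z - 9/2)(8z³ + 88z² - 144z - 576) + (360z² - 360z - 2160)
  8z³ + 88z² - 144z - 576 = ((1/45)z + 4/15)(360z² - 360z - 2160) + (0)
Last nonzero remainder: 360z² - 360z - 2160. Dividing through by 360 gives the monic gcd z² - z - 6.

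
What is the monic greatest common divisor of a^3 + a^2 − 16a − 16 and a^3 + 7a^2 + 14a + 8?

Euclidean algorithm in ℚ[a]:
  a^3 + a^2 − 16a − 16 = (a^3 + 7a^2 + 14a + 8) + (−6a^2 − 30a − 24)
  a^3 + 7a^2 + 14a + 8 = (−(1/6)a − 1/3)(−6a^2 − 30a − 24) + (0)
Last nonzero remainder: −6a^2 − 30a − 24. Dividing through by −6 gives the monic gcd a^2 + 5a + 4.

a^2 + 5a + 4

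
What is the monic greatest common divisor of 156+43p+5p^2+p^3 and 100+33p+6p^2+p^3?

Euclidean algorithm in ℚ[p]:
  p^3+5p^2+43p+156 = (p^3+6p^2+33p+100) + (-p^2+10p+56)
  p^3+6p^2+33p+100 = (-p-16)(-p^2+10p+56) + (249p+996)
  -p^2+10p+56 = (-(1/249)p+14/249)(249p+996) + (0)
Last nonzero remainder: 249p+996. Dividing through by 249 gives the monic gcd p+4.

4+p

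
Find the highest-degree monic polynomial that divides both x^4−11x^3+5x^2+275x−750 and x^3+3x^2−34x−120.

x^2−x−30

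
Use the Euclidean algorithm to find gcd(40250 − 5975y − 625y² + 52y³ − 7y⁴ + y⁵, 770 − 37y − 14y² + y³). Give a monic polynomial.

−70 − 3y + y²

By polynomial division,
  y⁵ − 7y⁴ + 52y³ − 625y² − 5975y + 40250 = (y² + 7y + 187)(y³ − 14y² − 37y + 770) + (1482y² − 4446y − 103740)
  y³ − 14y² − 37y + 770 = ((1/1482)y − 11/1482)(1482y² − 4446y − 103740) + (0)
Last nonzero remainder: 1482y² − 4446y − 103740. Dividing through by 1482 gives the monic gcd y² − 3y − 70.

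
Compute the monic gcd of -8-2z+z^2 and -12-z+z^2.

-4+z

By polynomial division,
  z^2-2z-8 = (z^2-z-12) + (-z+4)
  z^2-z-12 = (-z-3)(-z+4) + (0)
Last nonzero remainder: -z+4. Dividing through by -1 gives the monic gcd z-4.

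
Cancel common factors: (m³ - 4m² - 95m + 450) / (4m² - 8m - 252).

(m² + 5m - 50)/(4m + 28)

Repeated division with remainder:
  m³ - 4m² - 95m + 450 = ((1/4)m - 1/2)(4m² - 8m - 252) + (-36m + 324)
  4m² - 8m - 252 = (-(1/9)m - 7/9)(-36m + 324) + (0)
Last nonzero remainder: -36m + 324. Dividing through by -36 gives the monic gcd m - 9.
Cancel m - 9 from numerator and denominator to get the reduced form.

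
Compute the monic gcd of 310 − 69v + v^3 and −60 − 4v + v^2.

Repeated division with remainder:
  v^3 − 69v + 310 = (v + 4)(v^2 − 4v − 60) + (7v + 550)
  v^2 − 4v − 60 = ((1/7)v − 578/49)(7v + 550) + (314960/49)
  7v + 550 = ((343/314960)v + 2695/31496)(314960/49) + (0)
The last nonzero remainder is the constant 314960/49, so the polynomials are coprime and gcd = 1.

1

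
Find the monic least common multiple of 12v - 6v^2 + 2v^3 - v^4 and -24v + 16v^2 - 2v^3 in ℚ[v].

72v - 48v^2 + 18v^3 - 8v^4 + v^5

By polynomial division,
  -v^4 + 2v^3 - 6v^2 + 12v = ((1/2)v + 3)(-2v^3 + 16v^2 - 24v) + (-42v^2 + 84v)
  -2v^3 + 16v^2 - 24v = ((1/21)v - 2/7)(-42v^2 + 84v) + (0)
Last nonzero remainder: -42v^2 + 84v. Dividing through by -42 gives the monic gcd v^2 - 2v.
Then lcm(f, g) = f·g / gcd(f, g); expanding and making the result monic gives the answer.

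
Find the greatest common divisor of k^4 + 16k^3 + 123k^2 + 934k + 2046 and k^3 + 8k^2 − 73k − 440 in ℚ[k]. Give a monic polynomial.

By polynomial division,
  k^4 + 16k^3 + 123k^2 + 934k + 2046 = (k + 8)(k^3 + 8k^2 − 73k − 440) + (132k^2 + 1958k + 5566)
  k^3 + 8k^2 − 73k − 440 = ((1/132)k − 41/792)(132k^2 + 1958k + 5566) + (−(497/36)k − 5467/36)
  132k^2 + 1958k + 5566 = (−(4752/497)k − 18216/497)(−(497/36)k − 5467/36) + (0)
Last nonzero remainder: −(497/36)k − 5467/36. Dividing through by −497/36 gives the monic gcd k + 11.

k + 11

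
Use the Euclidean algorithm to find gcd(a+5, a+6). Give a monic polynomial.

Euclidean algorithm in ℚ[a]:
  a+5 = (a+6) + (-1)
  a+6 = (-a-6)(-1) + (0)
The last nonzero remainder is the constant -1, so the polynomials are coprime and gcd = 1.

1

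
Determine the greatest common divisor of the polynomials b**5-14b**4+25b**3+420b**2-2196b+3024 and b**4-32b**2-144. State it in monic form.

b**2-36

By polynomial division,
  b**5-14b**4+25b**3+420b**2-2196b+3024 = (b-14)(b**4-32b**2-144) + (57b**3-28b**2-2052b+1008)
  b**4-32b**2-144 = ((1/57)b+28/3249)(57b**3-28b**2-2052b+1008) + ((13780/3249)b**2-55120/361)
  57b**3-28b**2-2052b+1008 = ((185193/13780)b-22743/3445)((13780/3249)b**2-55120/361) + (0)
Last nonzero remainder: (13780/3249)b**2-55120/361. Dividing through by 13780/3249 gives the monic gcd b**2-36.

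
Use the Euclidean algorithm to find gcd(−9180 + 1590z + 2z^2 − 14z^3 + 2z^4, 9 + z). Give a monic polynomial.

Repeated division with remainder:
  2z^4 − 14z^3 + 2z^2 + 1590z − 9180 = (2z^3 − 32z^2 + 290z − 1020)(z + 9) + (0)
The last nonzero remainder z + 9 is already monic.

9 + z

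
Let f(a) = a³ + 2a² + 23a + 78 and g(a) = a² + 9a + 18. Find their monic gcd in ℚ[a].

a + 3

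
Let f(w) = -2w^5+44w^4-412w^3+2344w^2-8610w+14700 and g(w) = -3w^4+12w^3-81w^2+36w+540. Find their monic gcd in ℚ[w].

w^2-3w+30

Euclidean algorithm in ℚ[w]:
  -2w^5+44w^4-412w^3+2344w^2-8610w+14700 = ((2/3)w-12)(-3w^4+12w^3-81w^2+36w+540) + (-214w^3+1348w^2-8538w+21180)
  -3w^4+12w^3-81w^2+36w+540 = ((3/214)w+369/11449)(-214w^3+1348w^2-8538w+21180) + (-(54432/11449)w^2+(163296/11449)w-1632960/11449)
  -214w^3+1348w^2-8538w+21180 = ((1225043/27216)w-4041497/27216)(-(54432/11449)w^2+(163296/11449)w-1632960/11449) + (0)
Last nonzero remainder: -(54432/11449)w^2+(163296/11449)w-1632960/11449. Dividing through by -54432/11449 gives the monic gcd w^2-3w+30.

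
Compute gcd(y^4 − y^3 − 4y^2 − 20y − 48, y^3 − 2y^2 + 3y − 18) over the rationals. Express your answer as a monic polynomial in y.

Euclidean algorithm in ℚ[y]:
  y^4 − y^3 − 4y^2 − 20y − 48 = (y + 1)(y^3 − 2y^2 + 3y − 18) + (−5y^2 − 5y − 30)
  y^3 − 2y^2 + 3y − 18 = (−(1/5)y + 3/5)(−5y^2 − 5y − 30) + (0)
Last nonzero remainder: −5y^2 − 5y − 30. Dividing through by −5 gives the monic gcd y^2 + y + 6.

y^2 + y + 6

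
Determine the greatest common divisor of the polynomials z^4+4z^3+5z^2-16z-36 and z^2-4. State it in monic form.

Repeated division with remainder:
  z^4+4z^3+5z^2-16z-36 = (z^2+4z+9)(z^2-4) + (0)
The last nonzero remainder z^2-4 is already monic.

z^2-4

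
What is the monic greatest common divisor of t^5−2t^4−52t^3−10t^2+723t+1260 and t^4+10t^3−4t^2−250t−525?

t^2−2t−15

Apply the Euclidean algorithm:
  t^5−2t^4−52t^3−10t^2+723t+1260 = (t−12)(t^4+10t^3−4t^2−250t−525) + (72t^3+192t^2−1752t−5040)
  t^4+10t^3−4t^2−250t−525 = ((1/72)t+11/108)(72t^3+192t^2−1752t−5040) + ((7/9)t^2−(14/9)t−35/3)
  72t^3+192t^2−1752t−5040 = ((648/7)t+432)((7/9)t^2−(14/9)t−35/3) + (0)
Last nonzero remainder: (7/9)t^2−(14/9)t−35/3. Dividing through by 7/9 gives the monic gcd t^2−2t−15.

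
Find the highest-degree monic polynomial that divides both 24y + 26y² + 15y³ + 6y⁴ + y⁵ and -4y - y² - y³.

4y + y² + y³

Apply the Euclidean algorithm:
  y⁵ + 6y⁴ + 15y³ + 26y² + 24y = (-y² - 5y - 6)(-y³ - y² - 4y) + (0)
Last nonzero remainder: -y³ - y² - 4y. Dividing through by -1 gives the monic gcd y³ + y² + 4y.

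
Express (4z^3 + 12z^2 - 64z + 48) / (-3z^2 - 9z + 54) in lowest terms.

(-4z^2 + 12z - 8)/(3z - 9)

Euclidean algorithm in ℚ[z]:
  4z^3 + 12z^2 - 64z + 48 = (-(4/3)z)(-3z^2 - 9z + 54) + (8z + 48)
  -3z^2 - 9z + 54 = (-(3/8)z + 9/8)(8z + 48) + (0)
Last nonzero remainder: 8z + 48. Dividing through by 8 gives the monic gcd z + 6.
Cancel z + 6 from numerator and denominator to get the reduced form.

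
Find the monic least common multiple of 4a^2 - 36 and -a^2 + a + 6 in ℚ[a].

By polynomial division,
  4a^2 - 36 = (-4)(-a^2 + a + 6) + (4a - 12)
  -a^2 + a + 6 = (-(1/4)a - 1/2)(4a - 12) + (0)
Last nonzero remainder: 4a - 12. Dividing through by 4 gives the monic gcd a - 3.
Then lcm(f, g) = f·g / gcd(f, g); expanding and making the result monic gives the answer.

a^3 + 2a^2 - 9a - 18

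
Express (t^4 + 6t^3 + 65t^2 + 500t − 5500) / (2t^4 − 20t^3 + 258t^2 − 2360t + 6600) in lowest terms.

By polynomial division,
  t^4 + 6t^3 + 65t^2 + 500t − 5500 = (1/2)(2t^4 − 20t^3 + 258t^2 − 2360t + 6600) + (16t^3 − 64t^2 + 1680t − 8800)
  2t^4 − 20t^3 + 258t^2 − 2360t + 6600 = ((1/8)t − 3/4)(16t^3 − 64t^2 + 1680t − 8800) + (0)
Last nonzero remainder: 16t^3 − 64t^2 + 1680t − 8800. Dividing through by 16 gives the monic gcd t^3 − 4t^2 + 105t − 550.
Cancel t^3 − 4t^2 + 105t − 550 from numerator and denominator to get the reduced form.

(t + 10)/(2t − 12)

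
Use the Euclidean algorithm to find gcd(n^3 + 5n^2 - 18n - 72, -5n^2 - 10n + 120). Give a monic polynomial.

n^2 + 2n - 24

Repeated division with remainder:
  n^3 + 5n^2 - 18n - 72 = (-(1/5)n - 3/5)(-5n^2 - 10n + 120) + (0)
Last nonzero remainder: -5n^2 - 10n + 120. Dividing through by -5 gives the monic gcd n^2 + 2n - 24.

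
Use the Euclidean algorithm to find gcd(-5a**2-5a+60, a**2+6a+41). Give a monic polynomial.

Repeated division with remainder:
  -5a**2-5a+60 = (-5)(a**2+6a+41) + (25a+265)
  a**2+6a+41 = ((1/25)a-23/125)(25a+265) + (2244/25)
  25a+265 = ((625/2244)a+6625/2244)(2244/25) + (0)
The last nonzero remainder is the constant 2244/25, so the polynomials are coprime and gcd = 1.

1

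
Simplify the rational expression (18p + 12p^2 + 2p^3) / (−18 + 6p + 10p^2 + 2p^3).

(p)/(−1 + p)

By polynomial division,
  2p^3 + 12p^2 + 18p = (2p^3 + 10p^2 + 6p − 18) + (2p^2 + 12p + 18)
  2p^3 + 10p^2 + 6p − 18 = (p − 1)(2p^2 + 12p + 18) + (0)
Last nonzero remainder: 2p^2 + 12p + 18. Dividing through by 2 gives the monic gcd p^2 + 6p + 9.
Cancel p^2 + 6p + 9 from numerator and denominator to get the reduced form.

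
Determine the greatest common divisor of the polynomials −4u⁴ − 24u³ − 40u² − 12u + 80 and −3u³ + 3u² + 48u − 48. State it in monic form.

Apply the Euclidean algorithm:
  −4u⁴ − 24u³ − 40u² − 12u + 80 = ((4/3)u + 28/3)(−3u³ + 3u² + 48u − 48) + (−132u² − 396u + 528)
  −3u³ + 3u² + 48u − 48 = ((1/44)u − 1/11)(−132u² − 396u + 528) + (0)
Last nonzero remainder: −132u² − 396u + 528. Dividing through by −132 gives the monic gcd u² + 3u − 4.

u² + 3u − 4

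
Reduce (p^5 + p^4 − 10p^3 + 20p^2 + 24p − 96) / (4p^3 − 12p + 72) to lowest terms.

(p^3 + 4p^2 − 4p − 16)/(4p + 12)

By polynomial division,
  p^5 + p^4 − 10p^3 + 20p^2 + 24p − 96 = ((1/4)p^2 + (1/4)p − 7/4)(4p^3 − 12p + 72) + (5p^2 − 15p + 30)
  4p^3 − 12p + 72 = ((4/5)p + 12/5)(5p^2 − 15p + 30) + (0)
Last nonzero remainder: 5p^2 − 15p + 30. Dividing through by 5 gives the monic gcd p^2 − 3p + 6.
Cancel p^2 − 3p + 6 from numerator and denominator to get the reduced form.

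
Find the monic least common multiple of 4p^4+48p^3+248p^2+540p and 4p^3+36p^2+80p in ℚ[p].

p^5+16p^4+110p^3+383p^2+540p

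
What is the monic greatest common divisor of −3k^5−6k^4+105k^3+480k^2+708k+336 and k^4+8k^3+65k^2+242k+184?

k^2+5k+4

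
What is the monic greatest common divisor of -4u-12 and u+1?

1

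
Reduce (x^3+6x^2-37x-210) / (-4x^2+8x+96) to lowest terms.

(-x^2-12x-35)/(4x+16)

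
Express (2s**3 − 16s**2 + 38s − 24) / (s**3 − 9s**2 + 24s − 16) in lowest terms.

(2s − 6)/(s − 4)

Apply the Euclidean algorithm:
  2s**3 − 16s**2 + 38s − 24 = (2)(s**3 − 9s**2 + 24s − 16) + (2s**2 − 10s + 8)
  s**3 − 9s**2 + 24s − 16 = ((1/2)s − 2)(2s**2 − 10s + 8) + (0)
Last nonzero remainder: 2s**2 − 10s + 8. Dividing through by 2 gives the monic gcd s**2 − 5s + 4.
Cancel s**2 − 5s + 4 from numerator and denominator to get the reduced form.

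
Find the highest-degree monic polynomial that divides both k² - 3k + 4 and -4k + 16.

Apply the Euclidean algorithm:
  k² - 3k + 4 = (-(1/4)k - 1/4)(-4k + 16) + (8)
  -4k + 16 = (-(1/2)k + 2)(8) + (0)
The last nonzero remainder is the constant 8, so the polynomials are coprime and gcd = 1.

1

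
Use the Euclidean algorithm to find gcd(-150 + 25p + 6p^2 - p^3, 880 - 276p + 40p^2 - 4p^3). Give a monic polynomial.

-5 + p

Euclidean algorithm in ℚ[p]:
  -p^3 + 6p^2 + 25p - 150 = (1/4)(-4p^3 + 40p^2 - 276p + 880) + (-4p^2 + 94p - 370)
  -4p^3 + 40p^2 - 276p + 880 = (p + 27/2)(-4p^2 + 94p - 370) + (-1175p + 5875)
  -4p^2 + 94p - 370 = ((4/1175)p - 74/1175)(-1175p + 5875) + (0)
Last nonzero remainder: -1175p + 5875. Dividing through by -1175 gives the monic gcd p - 5.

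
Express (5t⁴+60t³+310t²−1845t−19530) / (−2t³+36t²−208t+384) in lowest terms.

By polynomial division,
  5t⁴+60t³+310t²−1845t−19530 = (−(5/2)t−75)(−2t³+36t²−208t+384) + (2490t²−16485t+9270)
  −2t³+36t²−208t+384 = (−(1/1245)t+1889/206670)(2490t²−16485t+9270) + (−(687225/13778)t+2061675/6889)
  2490t²−16485t+9270 = (−(2287148/45815)t+1419134/45815)(−(687225/13778)t+2061675/6889) + (0)
Last nonzero remainder: −(687225/13778)t+2061675/6889. Dividing through by −687225/13778 gives the monic gcd t−6.
Cancel t−6 from numerator and denominator to get the reduced form.

(−5t³−90t²−850t−3255)/(2t²−24t+64)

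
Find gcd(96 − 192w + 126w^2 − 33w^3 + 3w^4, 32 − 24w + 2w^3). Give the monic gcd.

−2 + w

By polynomial division,
  3w^4 − 33w^3 + 126w^2 − 192w + 96 = ((3/2)w − 33/2)(2w^3 − 24w + 32) + (162w^2 − 636w + 624)
  2w^3 − 24w + 32 = ((1/81)w + 106/2187)(162w^2 − 636w + 624) + (−(640/729)w + 1280/729)
  162w^2 − 636w + 624 = (−(59049/320)w + 28431/80)(−(640/729)w + 1280/729) + (0)
Last nonzero remainder: −(640/729)w + 1280/729. Dividing through by −640/729 gives the monic gcd w − 2.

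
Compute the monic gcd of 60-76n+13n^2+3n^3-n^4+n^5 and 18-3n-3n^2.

-6+n+n^2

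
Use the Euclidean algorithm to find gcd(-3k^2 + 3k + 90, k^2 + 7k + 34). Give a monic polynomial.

By polynomial division,
  -3k^2 + 3k + 90 = (-3)(k^2 + 7k + 34) + (24k + 192)
  k^2 + 7k + 34 = ((1/24)k - 1/24)(24k + 192) + (42)
  24k + 192 = ((4/7)k + 32/7)(42) + (0)
The last nonzero remainder is the constant 42, so the polynomials are coprime and gcd = 1.

1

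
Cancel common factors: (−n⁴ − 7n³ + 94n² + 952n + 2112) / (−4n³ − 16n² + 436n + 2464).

Euclidean algorithm in ℚ[n]:
  −n⁴ − 7n³ + 94n² + 952n + 2112 = ((1/4)n + 3/4)(−4n³ − 16n² + 436n + 2464) + (−3n² + 9n + 264)
  −4n³ − 16n² + 436n + 2464 = ((4/3)n + 28/3)(−3n² + 9n + 264) + (0)
Last nonzero remainder: −3n² + 9n + 264. Dividing through by −3 gives the monic gcd n² − 3n − 88.
Cancel n² − 3n − 88 from numerator and denominator to get the reduced form.

(n² + 10n + 24)/(4n + 28)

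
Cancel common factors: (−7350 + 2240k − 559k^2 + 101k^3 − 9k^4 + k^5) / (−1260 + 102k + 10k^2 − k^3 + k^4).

(35 − 2k + k^2)/(6 + k)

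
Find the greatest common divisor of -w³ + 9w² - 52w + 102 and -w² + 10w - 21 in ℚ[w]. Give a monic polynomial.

w - 3

Euclidean algorithm in ℚ[w]:
  -w³ + 9w² - 52w + 102 = (w + 1)(-w² + 10w - 21) + (-41w + 123)
  -w² + 10w - 21 = ((1/41)w - 7/41)(-41w + 123) + (0)
Last nonzero remainder: -41w + 123. Dividing through by -41 gives the monic gcd w - 3.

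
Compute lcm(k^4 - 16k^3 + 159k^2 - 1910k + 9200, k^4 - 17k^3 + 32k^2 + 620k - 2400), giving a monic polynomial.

k^6 - 15k^5 + 113k^4 - 1271k^3 + 2520k^2 + 66500k - 276000

Apply the Euclidean algorithm:
  k^4 - 16k^3 + 159k^2 - 1910k + 9200 = (k^4 - 17k^3 + 32k^2 + 620k - 2400) + (k^3 + 127k^2 - 2530k + 11600)
  k^4 - 17k^3 + 32k^2 + 620k - 2400 = (k - 144)(k^3 + 127k^2 - 2530k + 11600) + (20850k^2 - 375300k + 1668000)
  k^3 + 127k^2 - 2530k + 11600 = ((1/20850)k + 29/4170)(20850k^2 - 375300k + 1668000) + (0)
Last nonzero remainder: 20850k^2 - 375300k + 1668000. Dividing through by 20850 gives the monic gcd k^2 - 18k + 80.
Then lcm(f, g) = f·g / gcd(f, g); expanding and making the result monic gives the answer.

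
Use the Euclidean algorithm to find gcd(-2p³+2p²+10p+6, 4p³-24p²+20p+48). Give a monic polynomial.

Repeated division with remainder:
  -2p³+2p²+10p+6 = (-1/2)(4p³-24p²+20p+48) + (-10p²+20p+30)
  4p³-24p²+20p+48 = (-(2/5)p+8/5)(-10p²+20p+30) + (0)
Last nonzero remainder: -10p²+20p+30. Dividing through by -10 gives the monic gcd p²-2p-3.

p²-2p-3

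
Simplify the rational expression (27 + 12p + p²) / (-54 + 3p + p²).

Apply the Euclidean algorithm:
  p² + 12p + 27 = (p² + 3p - 54) + (9p + 81)
  p² + 3p - 54 = ((1/9)p - 2/3)(9p + 81) + (0)
Last nonzero remainder: 9p + 81. Dividing through by 9 gives the monic gcd p + 9.
Cancel p + 9 from numerator and denominator to get the reduced form.

(3 + p)/(-6 + p)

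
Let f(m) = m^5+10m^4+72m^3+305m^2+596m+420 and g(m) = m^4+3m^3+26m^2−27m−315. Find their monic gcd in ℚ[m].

m^3+6m^2+44m+105

Euclidean algorithm in ℚ[m]:
  m^5+10m^4+72m^3+305m^2+596m+420 = (m+7)(m^4+3m^3+26m^2−27m−315) + (25m^3+150m^2+1100m+2625)
  m^4+3m^3+26m^2−27m−315 = ((1/25)m−3/25)(25m^3+150m^2+1100m+2625) + (0)
Last nonzero remainder: 25m^3+150m^2+1100m+2625. Dividing through by 25 gives the monic gcd m^3+6m^2+44m+105.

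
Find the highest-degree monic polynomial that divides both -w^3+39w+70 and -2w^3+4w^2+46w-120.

w+5

By polynomial division,
  -w^3+39w+70 = (1/2)(-2w^3+4w^2+46w-120) + (-2w^2+16w+130)
  -2w^3+4w^2+46w-120 = (w+6)(-2w^2+16w+130) + (-180w-900)
  -2w^2+16w+130 = ((1/90)w-13/90)(-180w-900) + (0)
Last nonzero remainder: -180w-900. Dividing through by -180 gives the monic gcd w+5.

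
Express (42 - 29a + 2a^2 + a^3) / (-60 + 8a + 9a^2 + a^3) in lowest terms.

(-21 + 4a + a^2)/(30 + 11a + a^2)

Euclidean algorithm in ℚ[a]:
  a^3 + 2a^2 - 29a + 42 = (a^3 + 9a^2 + 8a - 60) + (-7a^2 - 37a + 102)
  a^3 + 9a^2 + 8a - 60 = (-(1/7)a - 26/49)(-7a^2 - 37a + 102) + ((144/49)a - 288/49)
  -7a^2 - 37a + 102 = (-(343/144)a - 833/48)((144/49)a - 288/49) + (0)
Last nonzero remainder: (144/49)a - 288/49. Dividing through by 144/49 gives the monic gcd a - 2.
Cancel a - 2 from numerator and denominator to get the reduced form.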